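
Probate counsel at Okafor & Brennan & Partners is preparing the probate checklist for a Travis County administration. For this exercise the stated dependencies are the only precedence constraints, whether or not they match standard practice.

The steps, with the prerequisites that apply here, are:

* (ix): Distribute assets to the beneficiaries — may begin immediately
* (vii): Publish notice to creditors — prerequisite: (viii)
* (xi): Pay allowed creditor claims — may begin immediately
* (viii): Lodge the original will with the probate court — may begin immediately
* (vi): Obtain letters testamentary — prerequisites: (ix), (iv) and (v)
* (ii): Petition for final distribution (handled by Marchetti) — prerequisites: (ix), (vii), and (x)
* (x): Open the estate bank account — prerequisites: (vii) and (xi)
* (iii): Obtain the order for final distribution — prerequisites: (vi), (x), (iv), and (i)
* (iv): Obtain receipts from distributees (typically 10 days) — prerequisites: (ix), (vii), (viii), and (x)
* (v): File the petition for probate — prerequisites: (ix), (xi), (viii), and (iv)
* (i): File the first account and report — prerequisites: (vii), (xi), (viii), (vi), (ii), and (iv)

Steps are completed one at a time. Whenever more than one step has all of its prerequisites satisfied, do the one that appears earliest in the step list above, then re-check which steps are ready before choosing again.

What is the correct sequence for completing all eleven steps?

(ix) → (xi) → (viii) → (vii) → (x) → (ii) → (iv) → (v) → (vi) → (i) → (iii)

(ix), (xi) and (viii) have no prerequisites; (ix) is listed earlier, so (ix) is first.
(xi) and (viii) are both available; (xi) is listed earlier → (xi).
Next only (viii) has its prerequisites met → (viii).
(vii) needed (viii), now all done → (vii).
That leaves (x) as the only ready step → (x).
Now (ii) and (iv) have their prerequisites met. (ii) is listed earlier, so (ii) next.
(iv) is the only step now ready → (iv).
(v) needed (ix), (xi), (viii) and (iv), now all done → (v).
(vi) needed (ix), (iv) and (v), now all done → (vi).
(i) needed (vii), (xi), (viii), (vi), (ii) and (iv), now all done → (i).
Next only (iii) has its prerequisites met → (iii).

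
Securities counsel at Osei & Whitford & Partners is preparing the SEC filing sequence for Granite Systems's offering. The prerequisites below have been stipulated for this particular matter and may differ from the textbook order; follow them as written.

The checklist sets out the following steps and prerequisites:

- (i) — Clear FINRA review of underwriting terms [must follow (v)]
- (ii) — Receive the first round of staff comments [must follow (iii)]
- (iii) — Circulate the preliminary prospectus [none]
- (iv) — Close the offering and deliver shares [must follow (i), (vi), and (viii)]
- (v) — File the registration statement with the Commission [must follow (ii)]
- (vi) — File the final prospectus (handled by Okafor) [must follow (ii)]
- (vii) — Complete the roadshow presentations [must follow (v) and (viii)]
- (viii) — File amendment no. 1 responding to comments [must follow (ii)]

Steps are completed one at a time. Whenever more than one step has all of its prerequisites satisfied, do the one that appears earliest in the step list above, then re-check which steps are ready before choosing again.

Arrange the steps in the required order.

(iii), (ii), (v), (i), (vi), (viii), (iv), (vii)

Only (iii) has no prerequisites, so it is first.
(ii) needed (iii), now all done → (ii).
Now (v), (vi) and (viii) have their prerequisites met. (v) is listed earlier, so (v) next.
(i) now also ready, so the ready set is {(i), (vi), (viii)}; (i) is listed earlier → (i).
Now (vi) and (viii) have their prerequisites met. (vi) is listed earlier, so (vi) next.
Next only (viii) has its prerequisites met → (viii).
Now (iv) and (vii) have their prerequisites met. (iv) is listed earlier, so (iv) next.
(vii) needed (v) and (viii), now all done → (vii).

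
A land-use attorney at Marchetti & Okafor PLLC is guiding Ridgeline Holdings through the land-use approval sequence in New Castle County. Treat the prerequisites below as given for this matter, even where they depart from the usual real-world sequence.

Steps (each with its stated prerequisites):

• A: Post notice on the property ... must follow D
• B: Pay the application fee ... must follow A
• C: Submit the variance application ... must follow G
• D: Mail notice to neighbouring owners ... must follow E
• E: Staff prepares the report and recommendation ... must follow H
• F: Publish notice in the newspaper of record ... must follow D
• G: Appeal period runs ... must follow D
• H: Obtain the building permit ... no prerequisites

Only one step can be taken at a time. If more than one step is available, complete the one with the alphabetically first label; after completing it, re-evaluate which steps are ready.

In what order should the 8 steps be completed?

H is the only step with nothing outstanding, so it goes first.
Next only E has its prerequisites met → E.
Next only D has its prerequisites met → D.
Now A, F and G have their prerequisites met. A has the earlier label, so A next.
Ready: B, F and G. B has the earlier label → B.
F and G are both available; F has the earlier label → F.
Next only G has its prerequisites met → G.
C needed G, now all done → C.

H E D A B F G C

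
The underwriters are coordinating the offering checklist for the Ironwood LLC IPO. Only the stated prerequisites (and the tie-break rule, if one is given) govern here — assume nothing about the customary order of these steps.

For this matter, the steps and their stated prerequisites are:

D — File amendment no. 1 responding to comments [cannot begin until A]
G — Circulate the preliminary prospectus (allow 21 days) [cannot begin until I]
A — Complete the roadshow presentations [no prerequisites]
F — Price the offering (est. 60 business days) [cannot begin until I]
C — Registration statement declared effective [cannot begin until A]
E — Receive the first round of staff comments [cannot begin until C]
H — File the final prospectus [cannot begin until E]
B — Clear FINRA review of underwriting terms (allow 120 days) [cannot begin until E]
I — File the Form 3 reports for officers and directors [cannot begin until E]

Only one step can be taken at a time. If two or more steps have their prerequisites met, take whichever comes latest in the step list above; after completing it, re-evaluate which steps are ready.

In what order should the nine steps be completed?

A is the only step with nothing outstanding, so it goes first.
Ready: C and D. C is listed later → C.
E now also ready, so the ready set is {E, D}; E is listed later → E.
I, B and H now also ready, so the ready set is {I, B, H, D}; I is listed later → I.
Ready: B, H, F, G and D. B is listed later → B.
Now H, F, G and D have their prerequisites met. H is listed later, so H next.
Ready: F, G and D. F is listed later → F.
Ready: G and D. G is listed later → G.
Next only D has its prerequisites met → D.

A, C, E, I, B, H, F, G, D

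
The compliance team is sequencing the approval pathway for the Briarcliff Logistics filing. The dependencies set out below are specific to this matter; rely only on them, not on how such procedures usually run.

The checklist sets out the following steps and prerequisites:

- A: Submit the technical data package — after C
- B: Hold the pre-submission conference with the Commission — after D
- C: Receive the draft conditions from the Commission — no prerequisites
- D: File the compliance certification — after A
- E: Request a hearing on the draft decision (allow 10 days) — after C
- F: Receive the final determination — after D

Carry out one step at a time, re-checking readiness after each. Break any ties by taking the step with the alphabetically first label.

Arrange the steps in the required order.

C, A, D, B, E, F

Only C has no prerequisites, so it is first.
A and E are both available; A has the earlier label → A.
D now also ready, so the ready set is {D, E}; D has the earlier label → D.
Now B, E and F have their prerequisites met. B has the earlier label, so B next.
Ready: E and F. E has the earlier label → E.
F is the only step now ready → F.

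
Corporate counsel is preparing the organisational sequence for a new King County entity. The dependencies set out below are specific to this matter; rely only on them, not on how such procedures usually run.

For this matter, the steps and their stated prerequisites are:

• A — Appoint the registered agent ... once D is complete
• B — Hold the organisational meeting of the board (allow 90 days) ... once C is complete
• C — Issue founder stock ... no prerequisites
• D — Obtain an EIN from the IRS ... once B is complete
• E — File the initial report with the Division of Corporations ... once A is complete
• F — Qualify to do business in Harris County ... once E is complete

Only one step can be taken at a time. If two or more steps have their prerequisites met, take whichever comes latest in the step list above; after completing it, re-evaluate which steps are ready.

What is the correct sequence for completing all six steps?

Only C has no prerequisites, so it is first.
B is the only step now ready → B.
Next only D has its prerequisites met → D.
A needed D, now all done → A.
E needed A, now all done → E.
F needed E, now all done → F.

C B D A E F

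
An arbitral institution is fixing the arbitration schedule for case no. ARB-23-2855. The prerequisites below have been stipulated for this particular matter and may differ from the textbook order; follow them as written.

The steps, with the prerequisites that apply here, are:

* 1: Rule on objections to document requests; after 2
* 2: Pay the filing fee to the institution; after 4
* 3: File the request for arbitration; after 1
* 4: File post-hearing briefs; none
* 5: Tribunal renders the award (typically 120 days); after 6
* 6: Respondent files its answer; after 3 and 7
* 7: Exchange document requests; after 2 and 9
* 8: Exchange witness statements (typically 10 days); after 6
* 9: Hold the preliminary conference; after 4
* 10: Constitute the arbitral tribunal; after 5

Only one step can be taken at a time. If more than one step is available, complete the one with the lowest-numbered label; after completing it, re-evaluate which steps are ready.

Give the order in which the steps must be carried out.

Only 4 has no prerequisites, so it is first.
Ready: 2 and 9. 2 has the earlier label → 2.
Ready: 1 and 9. 1 has the earlier label → 1.
Now 3 and 9 have their prerequisites met. 3 has the earlier label, so 3 next.
Next only 9 has its prerequisites met → 9.
Next only 7 has its prerequisites met → 7.
6 is the only step now ready → 6.
Ready: 5 and 8. 5 has the earlier label → 5.
Now 8 and 10 have their prerequisites met. 8 has the earlier label, so 8 next.
10 needed 5, now all done → 10.

4, 2, 1, 3, 9, 7, 6, 5, 8, 10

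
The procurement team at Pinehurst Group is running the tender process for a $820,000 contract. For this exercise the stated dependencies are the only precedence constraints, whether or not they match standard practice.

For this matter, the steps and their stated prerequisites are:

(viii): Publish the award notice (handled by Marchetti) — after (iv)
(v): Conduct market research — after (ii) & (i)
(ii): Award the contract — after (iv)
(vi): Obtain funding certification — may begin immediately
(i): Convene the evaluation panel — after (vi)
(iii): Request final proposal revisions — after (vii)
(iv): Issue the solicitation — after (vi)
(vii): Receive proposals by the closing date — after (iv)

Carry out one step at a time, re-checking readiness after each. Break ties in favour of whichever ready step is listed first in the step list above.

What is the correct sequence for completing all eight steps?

(vi) is the only step with nothing outstanding, so it goes first.
Ready: (i) and (iv). (i) is listed earlier → (i).
(iv) is the only step now ready → (iv).
Now (viii), (ii) and (vii) have their prerequisites met. (viii) is listed earlier, so (viii) next.
(ii) and (vii) are both available; (ii) is listed earlier → (ii).
Ready: (v) and (vii). (v) is listed earlier → (v).
(vii) needed (iv), now all done → (vii).
(iii) needed (vii), now all done → (iii).

(vi), (i), (iv), (viii), (ii), (v), (vii), (iii)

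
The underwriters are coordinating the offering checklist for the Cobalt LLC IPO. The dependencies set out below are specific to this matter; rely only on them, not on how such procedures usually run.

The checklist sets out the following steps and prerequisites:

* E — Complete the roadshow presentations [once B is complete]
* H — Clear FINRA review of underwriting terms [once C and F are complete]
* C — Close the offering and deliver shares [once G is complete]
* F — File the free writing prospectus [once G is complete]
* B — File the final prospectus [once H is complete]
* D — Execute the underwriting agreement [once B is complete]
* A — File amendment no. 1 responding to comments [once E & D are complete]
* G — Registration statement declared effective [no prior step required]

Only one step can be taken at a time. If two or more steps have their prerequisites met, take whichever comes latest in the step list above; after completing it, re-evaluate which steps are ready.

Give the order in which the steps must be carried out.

G F C H B D E A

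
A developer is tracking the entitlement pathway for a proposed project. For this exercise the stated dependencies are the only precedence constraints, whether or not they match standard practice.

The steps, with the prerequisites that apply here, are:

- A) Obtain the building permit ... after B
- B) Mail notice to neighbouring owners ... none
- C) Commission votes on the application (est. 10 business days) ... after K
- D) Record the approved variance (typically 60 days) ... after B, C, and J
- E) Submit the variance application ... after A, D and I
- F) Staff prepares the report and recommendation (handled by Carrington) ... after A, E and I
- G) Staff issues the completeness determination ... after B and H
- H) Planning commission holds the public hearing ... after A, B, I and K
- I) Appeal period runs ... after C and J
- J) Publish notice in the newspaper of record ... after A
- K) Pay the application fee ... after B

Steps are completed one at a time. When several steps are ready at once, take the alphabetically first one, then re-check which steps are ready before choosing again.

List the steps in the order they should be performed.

B has no prerequisites → B first.
Now A and K have their prerequisites met. A has the earlier label, so A next.
Ready: J and K. J has the earlier label → J.
K needed B, now all done → K.
Next only C has its prerequisites met → C.
Now D and I have their prerequisites met. D has the earlier label, so D next.
I needed C and J, now all done → I.
Ready: E and H. E has the earlier label → E.
Now F and H have their prerequisites met. F has the earlier label, so F next.
Next only H has its prerequisites met → H.
Next only G has its prerequisites met → G.

B → A → J → K → C → D → I → E → F → H → G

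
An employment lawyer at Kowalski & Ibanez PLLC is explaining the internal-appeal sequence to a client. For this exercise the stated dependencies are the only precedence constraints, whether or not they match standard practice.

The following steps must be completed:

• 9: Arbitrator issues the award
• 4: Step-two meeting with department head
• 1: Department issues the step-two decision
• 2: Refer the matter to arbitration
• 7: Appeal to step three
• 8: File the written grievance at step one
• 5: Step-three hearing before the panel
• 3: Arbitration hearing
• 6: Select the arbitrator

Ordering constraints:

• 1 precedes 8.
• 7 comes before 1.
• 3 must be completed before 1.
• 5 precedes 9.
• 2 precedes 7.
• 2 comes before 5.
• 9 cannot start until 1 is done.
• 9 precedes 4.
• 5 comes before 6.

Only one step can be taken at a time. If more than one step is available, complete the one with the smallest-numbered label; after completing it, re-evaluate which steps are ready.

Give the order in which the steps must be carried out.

2, 3, 5, 6, 7, 1, 8, 9, 4

2 and 3 have no prerequisites; 2 has the earlier label, so 2 is first.
5 and 7 now also ready, so the ready set is {3, 5, 7}; 3 has the earlier label → 3.
Ready: 5 and 7. 5 has the earlier label → 5.
6 now also ready, so the ready set is {6, 7}; 6 has the earlier label → 6.
Next only 7 has its prerequisites met → 7.
1 is the only step now ready → 1.
8 and 9 are both available; 8 has the earlier label → 8.
9 needed 1 and 5, now all done → 9.
Next only 4 has its prerequisites met → 4.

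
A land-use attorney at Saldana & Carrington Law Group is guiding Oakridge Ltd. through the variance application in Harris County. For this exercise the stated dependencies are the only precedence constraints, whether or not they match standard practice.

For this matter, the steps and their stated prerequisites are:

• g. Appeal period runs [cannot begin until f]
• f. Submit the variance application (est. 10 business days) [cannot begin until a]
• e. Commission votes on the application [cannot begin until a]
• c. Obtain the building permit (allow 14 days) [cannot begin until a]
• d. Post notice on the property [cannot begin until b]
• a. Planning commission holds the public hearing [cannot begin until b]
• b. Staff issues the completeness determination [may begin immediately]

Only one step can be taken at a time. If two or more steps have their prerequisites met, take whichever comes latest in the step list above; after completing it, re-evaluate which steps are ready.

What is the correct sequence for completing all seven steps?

b a d c e f g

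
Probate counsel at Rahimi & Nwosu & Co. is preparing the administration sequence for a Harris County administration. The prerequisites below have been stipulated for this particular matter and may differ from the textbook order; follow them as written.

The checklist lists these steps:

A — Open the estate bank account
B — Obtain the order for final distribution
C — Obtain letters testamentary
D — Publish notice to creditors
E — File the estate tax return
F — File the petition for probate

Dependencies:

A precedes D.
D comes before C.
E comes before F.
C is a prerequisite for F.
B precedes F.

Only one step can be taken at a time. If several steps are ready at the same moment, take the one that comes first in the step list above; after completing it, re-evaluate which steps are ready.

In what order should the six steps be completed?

A, B, D, C, E, F

A, B and E have no prerequisites; A is listed earlier, so A is first.
Ready: B, D and E. B is listed earlier → B.
D and E are both available; D is listed earlier → D.
C and E are both available; C is listed earlier → C.
E is the only step now ready → E.
F is the only step now ready → F.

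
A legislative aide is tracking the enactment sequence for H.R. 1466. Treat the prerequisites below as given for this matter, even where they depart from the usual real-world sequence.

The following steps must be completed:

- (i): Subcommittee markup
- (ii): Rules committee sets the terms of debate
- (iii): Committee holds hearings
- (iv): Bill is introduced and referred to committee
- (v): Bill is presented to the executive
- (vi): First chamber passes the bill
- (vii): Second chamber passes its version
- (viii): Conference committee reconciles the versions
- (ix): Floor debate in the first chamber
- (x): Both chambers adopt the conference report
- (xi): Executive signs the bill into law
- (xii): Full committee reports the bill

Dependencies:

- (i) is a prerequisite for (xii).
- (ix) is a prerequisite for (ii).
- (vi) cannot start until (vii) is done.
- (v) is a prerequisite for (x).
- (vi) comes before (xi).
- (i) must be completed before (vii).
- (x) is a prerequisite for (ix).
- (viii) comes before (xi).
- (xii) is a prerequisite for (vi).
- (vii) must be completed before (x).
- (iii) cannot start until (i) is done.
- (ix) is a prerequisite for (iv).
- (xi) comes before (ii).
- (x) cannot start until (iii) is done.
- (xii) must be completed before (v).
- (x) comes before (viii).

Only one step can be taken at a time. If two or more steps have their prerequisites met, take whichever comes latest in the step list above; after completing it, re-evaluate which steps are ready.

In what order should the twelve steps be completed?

(i) has no prerequisites → (i) first.
Ready: (xii), (vii) and (iii). (xii) is listed later → (xii).
(v) now also ready, so the ready set is {(vii), (v), (iii)}; (vii) is listed later → (vii).
Ready: (vi), (v) and (iii). (vi) is listed later → (vi).
Ready: (v) and (iii). (v) is listed later → (v).
(iii) is the only step now ready → (iii).
That leaves (x) as the only ready step → (x).
Ready: (ix) and (viii). (ix) is listed later → (ix).
Now (viii) and (iv) have their prerequisites met. (viii) is listed later, so (viii) next.
Now (xi) and (iv) have their prerequisites met. (xi) is listed later, so (xi) next.
(ii) now also ready, so the ready set is {(iv), (ii)}; (iv) is listed later → (iv).
That leaves (ii) as the only ready step → (ii).

(i), (xii), (vii), (vi), (v), (iii), (x), (ix), (viii), (xi), (iv), (ii)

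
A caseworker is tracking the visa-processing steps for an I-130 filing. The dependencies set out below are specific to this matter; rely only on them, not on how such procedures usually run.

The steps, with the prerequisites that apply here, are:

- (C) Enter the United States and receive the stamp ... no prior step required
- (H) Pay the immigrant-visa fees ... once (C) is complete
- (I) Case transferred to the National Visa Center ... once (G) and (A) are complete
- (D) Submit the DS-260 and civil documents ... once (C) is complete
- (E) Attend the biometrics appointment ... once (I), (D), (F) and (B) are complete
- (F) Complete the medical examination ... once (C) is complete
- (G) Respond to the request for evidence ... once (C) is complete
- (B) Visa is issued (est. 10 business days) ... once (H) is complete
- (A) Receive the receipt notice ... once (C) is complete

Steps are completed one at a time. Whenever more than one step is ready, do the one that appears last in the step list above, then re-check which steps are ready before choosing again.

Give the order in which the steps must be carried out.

(C), (A), (G), (F), (D), (I), (H), (B), (E)

(C) is the only step with nothing outstanding, so it goes first.
Ready: (A), (G), (F), (D) and (H). (A) is listed later → (A).
(G), (F), (D) and (H) are all available; (G) is listed later → (G).
(I) now also ready, so the ready set is {(F), (D), (I), (H)}; (F) is listed later → (F).
Now (D), (I) and (H) have their prerequisites met. (D) is listed later, so (D) next.
Ready: (I) and (H). (I) is listed later → (I).
That leaves (H) as the only ready step → (H).
(B) needed (H), now all done → (B).
(E) is the only step now ready → (E).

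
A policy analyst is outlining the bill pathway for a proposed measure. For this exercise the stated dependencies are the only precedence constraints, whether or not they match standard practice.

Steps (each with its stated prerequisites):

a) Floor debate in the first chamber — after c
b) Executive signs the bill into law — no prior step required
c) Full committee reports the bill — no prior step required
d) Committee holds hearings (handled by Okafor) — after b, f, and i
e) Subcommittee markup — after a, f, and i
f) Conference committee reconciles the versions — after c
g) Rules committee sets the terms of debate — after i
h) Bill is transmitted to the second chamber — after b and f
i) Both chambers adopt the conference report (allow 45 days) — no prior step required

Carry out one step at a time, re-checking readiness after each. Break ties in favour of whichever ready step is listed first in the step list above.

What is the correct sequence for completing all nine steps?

b c a f h i d e g

Nothing is required for b, c and i. b is listed earlier → b first.
Now c and i have their prerequisites met. c is listed earlier, so c next.
Ready: a, f and i. a is listed earlier → a.
f and i are both available; f is listed earlier → f.
h and i are both available; h is listed earlier → h.
That leaves i as the only ready step → i.
Ready: d, e and g. d is listed earlier → d.
e and g are both available; e is listed earlier → e.
g is the only step now ready → g.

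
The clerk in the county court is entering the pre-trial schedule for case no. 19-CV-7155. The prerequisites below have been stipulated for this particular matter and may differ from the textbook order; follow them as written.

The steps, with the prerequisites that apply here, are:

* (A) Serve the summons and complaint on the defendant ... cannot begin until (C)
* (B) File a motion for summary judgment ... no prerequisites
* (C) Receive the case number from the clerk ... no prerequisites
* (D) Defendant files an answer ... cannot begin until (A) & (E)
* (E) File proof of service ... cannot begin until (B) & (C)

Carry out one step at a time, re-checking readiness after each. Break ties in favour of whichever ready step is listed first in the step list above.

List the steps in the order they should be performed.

(B) (C) (A) (E) (D)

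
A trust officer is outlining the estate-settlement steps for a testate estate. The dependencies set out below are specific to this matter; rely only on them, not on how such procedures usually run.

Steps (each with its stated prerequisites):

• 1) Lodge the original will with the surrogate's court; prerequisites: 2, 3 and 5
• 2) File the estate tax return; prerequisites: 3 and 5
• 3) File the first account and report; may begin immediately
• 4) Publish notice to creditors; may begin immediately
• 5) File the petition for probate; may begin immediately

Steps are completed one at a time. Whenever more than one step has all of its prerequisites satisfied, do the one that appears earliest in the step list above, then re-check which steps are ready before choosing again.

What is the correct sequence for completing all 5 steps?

3 → 4 → 5 → 2 → 1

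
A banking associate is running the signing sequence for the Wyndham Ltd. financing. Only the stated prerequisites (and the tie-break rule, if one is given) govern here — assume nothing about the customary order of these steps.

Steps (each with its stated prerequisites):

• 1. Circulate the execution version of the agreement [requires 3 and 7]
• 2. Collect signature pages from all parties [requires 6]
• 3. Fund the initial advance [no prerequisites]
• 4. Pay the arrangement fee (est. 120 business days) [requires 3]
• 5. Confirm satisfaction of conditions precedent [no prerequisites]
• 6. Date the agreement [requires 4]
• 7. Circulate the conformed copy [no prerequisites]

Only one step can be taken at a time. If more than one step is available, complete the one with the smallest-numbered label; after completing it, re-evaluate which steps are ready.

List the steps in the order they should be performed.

3 4 5 6 2 7 1

3, 5 and 7 have no prerequisites; 3 has the earlier label, so 3 is first.
Now 4, 5 and 7 have their prerequisites met. 4 has the earlier label, so 4 next.
6 now also ready, so the ready set is {5, 6, 7}; 5 has the earlier label → 5.
Now 6 and 7 have their prerequisites met. 6 has the earlier label, so 6 next.
2 now also ready, so the ready set is {2, 7}; 2 has the earlier label → 2.
That leaves 7 as the only ready step → 7.
Next only 1 has its prerequisites met → 1.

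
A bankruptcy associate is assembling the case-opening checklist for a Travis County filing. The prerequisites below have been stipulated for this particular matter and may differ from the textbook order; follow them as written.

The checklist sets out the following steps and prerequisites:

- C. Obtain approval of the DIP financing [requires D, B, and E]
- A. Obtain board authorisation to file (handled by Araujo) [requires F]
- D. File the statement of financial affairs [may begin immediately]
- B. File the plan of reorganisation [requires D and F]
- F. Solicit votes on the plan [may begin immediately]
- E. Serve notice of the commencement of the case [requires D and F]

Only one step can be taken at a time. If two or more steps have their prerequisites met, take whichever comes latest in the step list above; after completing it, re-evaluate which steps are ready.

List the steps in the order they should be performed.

Nothing is required for F and D. F is listed later → F first.
A now also ready, so the ready set is {D, A}; D is listed later → D.
E and B now also ready, so the ready set is {E, B, A}; E is listed later → E.
Now B and A have their prerequisites met. B is listed later, so B next.
Now A and C have their prerequisites met. A is listed later, so A next.
C needed E, B and D, now all done → C.

F → D → E → B → A → C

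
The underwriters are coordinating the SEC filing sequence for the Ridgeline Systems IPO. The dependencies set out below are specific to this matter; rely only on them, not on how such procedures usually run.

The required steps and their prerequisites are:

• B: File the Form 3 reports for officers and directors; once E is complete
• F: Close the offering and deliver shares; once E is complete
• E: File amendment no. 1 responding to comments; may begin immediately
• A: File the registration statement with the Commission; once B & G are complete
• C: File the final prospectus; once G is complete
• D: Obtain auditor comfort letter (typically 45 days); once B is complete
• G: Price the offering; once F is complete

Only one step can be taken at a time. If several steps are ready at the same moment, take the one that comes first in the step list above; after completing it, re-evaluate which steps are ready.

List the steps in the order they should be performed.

E is the only step with nothing outstanding, so it goes first.
Now B and F have their prerequisites met. B is listed earlier, so B next.
D now also ready, so the ready set is {F, D}; F is listed earlier → F.
G now also ready, so the ready set is {D, G}; D is listed earlier → D.
G is the only step now ready → G.
Now A and C have their prerequisites met. A is listed earlier, so A next.
C needed G, now all done → C.

E B F D G A C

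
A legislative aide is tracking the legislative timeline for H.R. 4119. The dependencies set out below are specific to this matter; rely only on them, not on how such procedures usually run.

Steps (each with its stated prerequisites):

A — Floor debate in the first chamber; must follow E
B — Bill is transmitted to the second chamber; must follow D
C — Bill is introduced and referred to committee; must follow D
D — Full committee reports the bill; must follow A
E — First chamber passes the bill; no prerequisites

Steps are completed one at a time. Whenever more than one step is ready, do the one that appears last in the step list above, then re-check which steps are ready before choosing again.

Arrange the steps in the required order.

Only E has no prerequisites, so it is first.
That leaves A as the only ready step → A.
D is the only step now ready → D.
Ready: C and B. C is listed later → C.
B is the only step now ready → B.

E, A, D, C, B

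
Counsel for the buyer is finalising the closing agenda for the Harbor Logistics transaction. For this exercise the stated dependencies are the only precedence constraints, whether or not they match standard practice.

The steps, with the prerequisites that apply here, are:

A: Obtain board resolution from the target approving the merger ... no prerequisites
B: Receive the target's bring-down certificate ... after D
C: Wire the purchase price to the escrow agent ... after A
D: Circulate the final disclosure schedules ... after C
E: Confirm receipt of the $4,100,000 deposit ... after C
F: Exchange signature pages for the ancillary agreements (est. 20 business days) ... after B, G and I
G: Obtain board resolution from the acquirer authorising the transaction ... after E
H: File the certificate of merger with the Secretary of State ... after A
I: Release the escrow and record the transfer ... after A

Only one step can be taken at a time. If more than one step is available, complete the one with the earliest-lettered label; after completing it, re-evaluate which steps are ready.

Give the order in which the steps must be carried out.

A, C, D, B, E, G, H, I, F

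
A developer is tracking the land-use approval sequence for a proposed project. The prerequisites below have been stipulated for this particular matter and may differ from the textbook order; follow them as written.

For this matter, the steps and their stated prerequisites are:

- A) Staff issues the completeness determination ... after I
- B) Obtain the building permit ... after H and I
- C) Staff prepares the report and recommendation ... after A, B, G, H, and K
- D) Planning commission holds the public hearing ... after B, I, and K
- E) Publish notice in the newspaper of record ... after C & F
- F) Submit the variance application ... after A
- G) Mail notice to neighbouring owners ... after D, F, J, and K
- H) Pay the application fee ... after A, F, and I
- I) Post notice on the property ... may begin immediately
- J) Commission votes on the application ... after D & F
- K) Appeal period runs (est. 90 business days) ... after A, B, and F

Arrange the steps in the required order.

I A F H B K D J G C E

I is the only step with nothing outstanding, so it goes first.
A is the only step now ready → A.
F needed A, now all done → F.
H is the only step now ready → H.
B needed H and I, now all done → B.
That leaves K as the only ready step → K.
D needed B, I and K, now all done → D.
Next only J has its prerequisites met → J.
G is the only step now ready → G.
That leaves C as the only ready step → C.
E needed C and F, now all done → E.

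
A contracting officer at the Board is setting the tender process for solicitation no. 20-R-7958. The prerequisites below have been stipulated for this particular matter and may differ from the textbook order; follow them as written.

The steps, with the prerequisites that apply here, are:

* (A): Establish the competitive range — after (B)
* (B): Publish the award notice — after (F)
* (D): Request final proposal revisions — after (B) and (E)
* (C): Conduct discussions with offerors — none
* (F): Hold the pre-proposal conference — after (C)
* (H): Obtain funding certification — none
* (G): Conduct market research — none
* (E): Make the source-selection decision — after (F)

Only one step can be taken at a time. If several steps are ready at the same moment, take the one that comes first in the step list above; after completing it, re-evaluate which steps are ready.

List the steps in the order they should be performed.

(C) → (F) → (B) → (A) → (H) → (G) → (E) → (D)

(C), (H) and (G) have no prerequisites; (C) is listed earlier, so (C) is first.
(F), (H) and (G) are all available; (F) is listed earlier → (F).
(B) and (E) now also ready, so the ready set is {(B), (H), (G), (E)}; (B) is listed earlier → (B).
Ready: (A), (H), (G) and (E). (A) is listed earlier → (A).
Now (H), (G) and (E) have their prerequisites met. (H) is listed earlier, so (H) next.
Ready: (G) and (E). (G) is listed earlier → (G).
(E) needed (F), now all done → (E).
(D) needed (B) and (E), now all done → (D).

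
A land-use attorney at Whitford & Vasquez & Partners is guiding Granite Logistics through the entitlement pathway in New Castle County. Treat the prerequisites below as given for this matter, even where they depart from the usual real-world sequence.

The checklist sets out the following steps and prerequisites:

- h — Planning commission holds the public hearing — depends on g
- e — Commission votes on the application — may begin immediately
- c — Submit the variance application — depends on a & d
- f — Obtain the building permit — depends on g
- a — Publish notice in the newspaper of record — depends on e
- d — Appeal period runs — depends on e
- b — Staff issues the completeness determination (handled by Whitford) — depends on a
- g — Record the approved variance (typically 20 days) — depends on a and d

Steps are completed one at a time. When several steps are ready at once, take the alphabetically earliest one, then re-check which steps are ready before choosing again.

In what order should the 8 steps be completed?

e a b d c g f h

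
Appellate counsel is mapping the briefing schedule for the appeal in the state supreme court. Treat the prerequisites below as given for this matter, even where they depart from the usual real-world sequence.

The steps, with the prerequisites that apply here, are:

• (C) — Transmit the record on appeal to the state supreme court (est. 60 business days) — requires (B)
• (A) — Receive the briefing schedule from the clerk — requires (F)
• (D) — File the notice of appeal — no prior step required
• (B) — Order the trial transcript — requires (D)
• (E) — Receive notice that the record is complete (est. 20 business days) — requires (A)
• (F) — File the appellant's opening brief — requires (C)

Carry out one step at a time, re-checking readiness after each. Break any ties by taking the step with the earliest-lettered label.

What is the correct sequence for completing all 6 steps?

(D), (B), (C), (F), (A), (E)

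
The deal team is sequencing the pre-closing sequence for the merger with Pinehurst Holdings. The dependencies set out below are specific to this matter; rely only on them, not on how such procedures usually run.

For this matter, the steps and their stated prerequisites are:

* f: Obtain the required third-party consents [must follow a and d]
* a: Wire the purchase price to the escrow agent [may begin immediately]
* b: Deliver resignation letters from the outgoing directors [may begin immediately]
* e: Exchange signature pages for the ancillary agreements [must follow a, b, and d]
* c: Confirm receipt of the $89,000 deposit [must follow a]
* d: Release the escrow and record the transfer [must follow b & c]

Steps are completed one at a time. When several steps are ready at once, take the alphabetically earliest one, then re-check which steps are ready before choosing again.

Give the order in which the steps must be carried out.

a and b have no prerequisites; a has the earlier label, so a is first.
Now b and c have their prerequisites met. b has the earlier label, so b next.
c is the only step now ready → c.
d needed b and c, now all done → d.
Ready: e and f. e has the earlier label → e.
f needed a and d, now all done → f.

a → b → c → d → e → f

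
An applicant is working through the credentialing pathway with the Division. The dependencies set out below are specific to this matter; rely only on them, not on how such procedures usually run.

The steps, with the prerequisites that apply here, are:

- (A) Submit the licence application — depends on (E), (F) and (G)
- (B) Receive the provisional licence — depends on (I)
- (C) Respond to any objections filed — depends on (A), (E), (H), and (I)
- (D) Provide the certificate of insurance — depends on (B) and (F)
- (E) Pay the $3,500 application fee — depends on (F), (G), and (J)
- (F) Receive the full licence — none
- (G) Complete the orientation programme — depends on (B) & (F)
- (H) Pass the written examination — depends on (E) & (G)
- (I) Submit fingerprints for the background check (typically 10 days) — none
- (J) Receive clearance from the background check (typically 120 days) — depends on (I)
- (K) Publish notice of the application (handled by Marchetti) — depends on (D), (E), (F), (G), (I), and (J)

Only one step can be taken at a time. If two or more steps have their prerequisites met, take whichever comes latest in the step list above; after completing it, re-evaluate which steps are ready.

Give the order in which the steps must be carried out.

Nothing is required for (I) and (F). (I) is listed later → (I) first.
(J) and (B) now also ready, so the ready set is {(J), (F), (B)}; (J) is listed later → (J).
(F) and (B) are both available; (F) is listed later → (F).
(B) needed (I), now all done → (B).
(G) and (D) are both available; (G) is listed later → (G).
Ready: (E) and (D). (E) is listed later → (E).
(H) and (A) now also ready, so the ready set is {(H), (D), (A)}; (H) is listed later → (H).
Now (D) and (A) have their prerequisites met. (D) is listed later, so (D) next.
Ready: (K) and (A). (K) is listed later → (K).
(A) needed (G), (F) and (E), now all done → (A).
(C) needed (I), (H), (E) and (A), now all done → (C).

(I) → (J) → (F) → (B) → (G) → (E) → (H) → (D) → (K) → (A) → (C)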